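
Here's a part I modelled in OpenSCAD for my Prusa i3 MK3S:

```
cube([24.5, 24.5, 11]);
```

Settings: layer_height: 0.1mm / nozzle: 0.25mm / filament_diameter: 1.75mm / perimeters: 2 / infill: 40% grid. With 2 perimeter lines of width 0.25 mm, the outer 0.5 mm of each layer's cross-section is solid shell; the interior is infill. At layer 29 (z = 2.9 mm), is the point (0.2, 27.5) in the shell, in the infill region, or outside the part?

outside

At z = 2.9 mm: the cube is present — its section is the full 24.5×24.5 rectangle. Overall, the cross-section is a single solid region. The nearest boundary edge runs (24.50, 24.50)→(0.00, 24.50); distance from the point to it = 3.00 mm. The point is not inside any of the regions above, so it lies outside the cross-section (3.00 mm from the nearest boundary).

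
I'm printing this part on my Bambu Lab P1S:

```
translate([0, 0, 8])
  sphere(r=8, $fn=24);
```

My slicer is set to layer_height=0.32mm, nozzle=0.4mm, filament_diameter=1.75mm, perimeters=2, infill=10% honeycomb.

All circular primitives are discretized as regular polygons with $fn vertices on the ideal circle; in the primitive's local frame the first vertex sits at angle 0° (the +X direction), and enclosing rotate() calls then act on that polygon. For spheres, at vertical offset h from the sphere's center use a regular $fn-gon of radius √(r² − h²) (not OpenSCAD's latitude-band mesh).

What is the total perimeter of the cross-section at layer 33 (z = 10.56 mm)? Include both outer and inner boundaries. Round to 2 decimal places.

47.49 mm

At z = 10.56 mm: the r=8 sphere contributes a regular 24-gon of circumradius √(8²−2.56²) = 7.579 (perimeter = 2·24·7.579·sin(180°/24) = 47.49 mm). Overall, the cross-section is a single solid region. Total boundary length (outer) = 47.49 mm.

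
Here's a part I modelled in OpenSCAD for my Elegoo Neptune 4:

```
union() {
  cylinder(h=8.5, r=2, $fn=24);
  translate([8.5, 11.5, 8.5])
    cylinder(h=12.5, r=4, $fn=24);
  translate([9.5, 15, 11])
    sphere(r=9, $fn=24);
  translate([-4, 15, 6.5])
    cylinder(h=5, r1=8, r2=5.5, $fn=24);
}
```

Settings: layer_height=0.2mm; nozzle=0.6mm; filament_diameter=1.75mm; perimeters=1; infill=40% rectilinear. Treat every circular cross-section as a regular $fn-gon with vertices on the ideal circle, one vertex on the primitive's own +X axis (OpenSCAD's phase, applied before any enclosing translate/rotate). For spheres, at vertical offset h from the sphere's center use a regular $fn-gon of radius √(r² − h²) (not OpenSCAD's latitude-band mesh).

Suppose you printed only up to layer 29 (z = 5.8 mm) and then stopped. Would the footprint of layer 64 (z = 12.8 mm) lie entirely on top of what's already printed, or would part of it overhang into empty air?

part overhangs

Compare the two slices. At z = 5.8: the r=2 cylinder gives a regular 24-gon of circumradius 2 (constant along its height) (area = (24/2)·2.000²·sin(360°/24) = 12.42 mm²); the cylinder at (8.5, 11.5) is absent (z outside [8.5, 21]); the r=9 sphere at (9.5, 15) contributes a regular 24-gon of circumradius √(9²−5.2²) = 7.346 (area = (24/2)·7.346²·sin(360°/24) = 167.59 mm²); the cone at (-4, 15) is not intersected at this z (z outside [6.5, 11.5]); Merging all regions: the 2 present regions are separate (no shared area or edge), so areas and boundary lengths simply add and each stays a separate island — area = 180.01 mm². At z = 12.8: the cylinder is not intersected at this z (z outside [0, 8.5]); the r=4 cylinder at (8.5, 11.5) contributes a regular 24-gon of circumradius 4 (area = (24/2)·4.000²·sin(360°/24) = 49.69 mm²); the r=9 sphere at (9.5, 15) contributes a regular 24-gon of circumradius √(9²−1.8²) = 8.818 (area = (24/2)·8.818²·sin(360°/24) = 241.51 mm²); the cone at (-4, 15) is not intersected at this z (z outside [6.5, 11.5]); Merging all regions: the r=4 cylinder at (8.5, 11.5) lies entirely inside the r=9 sphere at (9.5, 15), so the union is just the r=9 sphere at (9.5, 15) — area = 241.51 mm². Checking containment: at z = 12.8 the cross-section extends beyond the z = 5.8 cross-section by about 73.92 mm².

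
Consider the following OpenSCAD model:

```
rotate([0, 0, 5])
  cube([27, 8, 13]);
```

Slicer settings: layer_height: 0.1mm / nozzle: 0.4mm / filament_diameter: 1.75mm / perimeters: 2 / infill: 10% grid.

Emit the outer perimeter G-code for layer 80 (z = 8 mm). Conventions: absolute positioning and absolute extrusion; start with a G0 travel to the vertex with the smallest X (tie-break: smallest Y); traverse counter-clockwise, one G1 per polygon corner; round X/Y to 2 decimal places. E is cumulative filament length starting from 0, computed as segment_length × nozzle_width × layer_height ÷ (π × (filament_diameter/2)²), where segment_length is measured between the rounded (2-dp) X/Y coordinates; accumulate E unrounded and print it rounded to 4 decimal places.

At z = 8 mm: the 27×8 cube contributes its full rectangle; (rotated 5° about Z; rotation is an isometry so areas/perimeters/island counts are preserved). The outline is a single polygon with 4 vertices. Extrusion per mm of travel: 0.4 × 0.1 / (π × 0.875²) = 0.016630. Accumulating E over each segment gives final E = 1.1642.

G0 X-0.70 Y7.97 Z8.00
G1 X0.00 Y0.00 E0.1331
G1 X26.90 Y2.35 E0.5821
G1 X26.20 Y10.32 E0.7152
G1 X-0.70 Y7.97 E1.1642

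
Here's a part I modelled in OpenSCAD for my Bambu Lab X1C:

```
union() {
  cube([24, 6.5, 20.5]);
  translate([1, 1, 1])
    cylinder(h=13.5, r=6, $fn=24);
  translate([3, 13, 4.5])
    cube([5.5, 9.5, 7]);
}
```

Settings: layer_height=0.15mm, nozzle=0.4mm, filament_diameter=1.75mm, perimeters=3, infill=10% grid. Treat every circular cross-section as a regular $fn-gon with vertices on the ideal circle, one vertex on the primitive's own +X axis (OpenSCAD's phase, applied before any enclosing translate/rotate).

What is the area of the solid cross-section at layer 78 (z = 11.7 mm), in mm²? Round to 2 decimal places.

At z = 11.7 mm: the 24×6.5 cube contributes its full rectangle (area 156.00 mm²); the r=6 cylinder at (1, 1) gives a regular 24-gon of circumradius 6 (constant along its height) (area = (24/2)·6.000²·sin(360°/24) = 111.81 mm²); the cube at (3, 13) does not reach this height (z outside [4.5, 11.5]); Merging all regions: the regions partially overlap — summed areas 267.81 mm² minus the doubly-counted overlap 39.66 mm² gives 228.15 mm² — area = 228.15 mm². Overall, the cross-section is a single solid region. Net area = 228.15 mm².

228.15 mm²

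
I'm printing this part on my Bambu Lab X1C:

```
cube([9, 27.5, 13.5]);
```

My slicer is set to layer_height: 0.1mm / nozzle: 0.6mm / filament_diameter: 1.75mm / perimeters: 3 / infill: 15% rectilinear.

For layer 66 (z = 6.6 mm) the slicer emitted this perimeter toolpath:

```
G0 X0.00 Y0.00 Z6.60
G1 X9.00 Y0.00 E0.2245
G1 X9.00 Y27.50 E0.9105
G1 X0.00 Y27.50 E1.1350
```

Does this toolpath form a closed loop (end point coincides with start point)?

no

Start point (G0): (0.00, 0.00). End point (last G1): the path does not return to the start — open.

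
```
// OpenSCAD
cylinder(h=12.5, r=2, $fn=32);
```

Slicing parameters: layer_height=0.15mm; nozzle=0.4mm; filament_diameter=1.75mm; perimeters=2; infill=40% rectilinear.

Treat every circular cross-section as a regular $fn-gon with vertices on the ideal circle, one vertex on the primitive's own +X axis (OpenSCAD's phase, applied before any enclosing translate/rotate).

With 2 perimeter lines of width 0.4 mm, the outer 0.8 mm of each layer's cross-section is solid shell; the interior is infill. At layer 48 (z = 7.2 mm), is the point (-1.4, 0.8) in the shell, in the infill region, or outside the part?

shell

At z = 7.2 mm: the r=2 cylinder gives a regular 32-gon of circumradius 2 (constant along its height). Overall, the cross-section is a single solid region. The nearest boundary edge runs (-1.66, 1.11)→(-1.85, 0.77); distance from the point to it = 0.38 mm. The point is inside the cross-section, 0.38 mm from the nearest boundary — within the 0.8 mm shell band (2 × 0.4).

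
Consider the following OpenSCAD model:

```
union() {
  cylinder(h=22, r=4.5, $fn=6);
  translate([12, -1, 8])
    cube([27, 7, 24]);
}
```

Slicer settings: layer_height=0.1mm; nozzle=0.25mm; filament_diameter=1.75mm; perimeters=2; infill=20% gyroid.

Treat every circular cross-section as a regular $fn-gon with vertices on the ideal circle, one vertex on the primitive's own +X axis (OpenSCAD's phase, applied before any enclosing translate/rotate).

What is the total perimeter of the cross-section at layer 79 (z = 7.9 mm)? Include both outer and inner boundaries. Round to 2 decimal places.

27.00 mm

At z = 7.9 mm: the r=4.5 cylinder gives a regular 6-gon of circumradius 4.5 (constant along its height) (perimeter = 2·6·4.500·sin(180°/6) = 27.00 mm); the cube at (12, -1) is absent (z outside [8, 32]); Merging all regions: only the r=4.5 cylinder is present, so the union is just that shape — boundary = 27.00 mm. Overall, the cross-section is a single solid region. Total boundary length (outer) = 27.00 mm.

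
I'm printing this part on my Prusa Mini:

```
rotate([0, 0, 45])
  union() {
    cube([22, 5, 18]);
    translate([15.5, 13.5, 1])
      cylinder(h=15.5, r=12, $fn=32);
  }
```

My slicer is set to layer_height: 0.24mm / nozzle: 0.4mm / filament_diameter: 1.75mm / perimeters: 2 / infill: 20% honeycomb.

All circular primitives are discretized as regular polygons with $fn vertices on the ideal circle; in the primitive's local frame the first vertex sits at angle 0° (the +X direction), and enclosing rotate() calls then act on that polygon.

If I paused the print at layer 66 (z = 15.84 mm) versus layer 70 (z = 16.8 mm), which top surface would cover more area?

Layer 66 (z = 15.84): the cube (footprint 22×5) is included at this height (area 110.00 mm²); the cylinder at (15.5, 13.5): section is a regular 32-gon, circumradius r=12 (area = (32/2)·12.000²·sin(360°/32) = 449.49 mm²); Merging all regions: the regions partially overlap — summed areas 559.49 mm² minus the doubly-counted overlap 38.54 mm² gives 520.95 mm² — area = 520.95 mm²; (whole slice rotated 45° about Z — lengths, areas and connectivity unchanged). So its area = 520.95 mm². Layer 70 (z = 16.8): the cube is present — its section is the full 22×5 rectangle (area 110.00 mm²); the cylinder at (15.5, 13.5) does not reach this height (z outside [1, 16.5]); Taking the union: only the 22×5 cube is present, so the union is just that shape — area = 110.00 mm²; (rotated 45° about Z; rotation is an isometry so areas/perimeters/island counts are preserved). So its area = 110.00 mm². Layer 66 is larger (520.95 vs 110.00 mm²).

layer 66 (z = 15.84 mm)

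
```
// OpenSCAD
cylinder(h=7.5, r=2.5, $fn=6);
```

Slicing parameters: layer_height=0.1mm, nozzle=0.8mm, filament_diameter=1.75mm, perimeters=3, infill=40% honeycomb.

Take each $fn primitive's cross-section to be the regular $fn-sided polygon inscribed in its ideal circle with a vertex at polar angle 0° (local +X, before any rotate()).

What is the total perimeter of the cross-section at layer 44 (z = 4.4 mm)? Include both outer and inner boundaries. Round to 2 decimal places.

At z = 4.4 mm: the r=2.5 cylinder contributes a regular 6-gon of circumradius 2.5 (perimeter = 2·6·2.500·sin(180°/6) = 15.00 mm). Overall, the cross-section is a single solid region. Total boundary length (outer) = 15.00 mm.

15.00 mm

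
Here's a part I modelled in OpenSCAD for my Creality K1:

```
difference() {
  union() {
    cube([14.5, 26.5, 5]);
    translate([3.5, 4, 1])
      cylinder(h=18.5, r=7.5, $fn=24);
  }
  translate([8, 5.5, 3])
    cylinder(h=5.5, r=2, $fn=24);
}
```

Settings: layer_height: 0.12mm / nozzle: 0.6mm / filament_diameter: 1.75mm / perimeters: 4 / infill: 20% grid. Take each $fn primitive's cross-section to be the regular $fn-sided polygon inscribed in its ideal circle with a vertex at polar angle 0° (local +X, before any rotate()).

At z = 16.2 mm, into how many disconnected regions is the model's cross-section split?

At z = 16.2 mm: the cube does not reach this height (z outside [0, 5]); the r=7.5 cylinder at (3.5, 4) gives a regular 24-gon of circumradius 7.5 (constant along its height); Combining (union): only the r=7.5 cylinder at (3.5, 4) is present, so the union is just that shape — 1 connected region; the cylinder at (8, 5.5) does not reach this height (z outside [3, 8.5]); Subtracting the remaining from the first: none of the subtracted shapes is present at this height, so the result so far is unchanged — 1 connected region. The result has 1 disconnected region.

1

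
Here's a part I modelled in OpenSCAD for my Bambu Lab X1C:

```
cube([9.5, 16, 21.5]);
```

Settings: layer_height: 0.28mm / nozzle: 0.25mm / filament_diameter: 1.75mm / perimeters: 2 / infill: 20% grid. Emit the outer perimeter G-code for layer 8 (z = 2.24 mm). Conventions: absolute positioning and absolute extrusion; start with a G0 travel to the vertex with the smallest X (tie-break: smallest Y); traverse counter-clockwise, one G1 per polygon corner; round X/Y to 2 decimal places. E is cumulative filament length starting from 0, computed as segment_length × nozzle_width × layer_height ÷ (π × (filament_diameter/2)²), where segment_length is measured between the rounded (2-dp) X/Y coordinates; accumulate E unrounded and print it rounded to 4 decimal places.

G0 X0.00 Y0.00 Z2.24
G1 X9.50 Y0.00 E0.2765
G1 X9.50 Y16.00 E0.7421
G1 X0.00 Y16.00 E1.0186
G1 X0.00 Y0.00 E1.4842

At z = 2.24 mm: the cube is present — its section is the full 9.5×16 rectangle. The outline is a single polygon with 4 vertices. Extrusion per mm of travel: 0.25 × 0.28 / (π × 0.875²) = 0.029103. Accumulating E over each segment gives final E = 1.4842.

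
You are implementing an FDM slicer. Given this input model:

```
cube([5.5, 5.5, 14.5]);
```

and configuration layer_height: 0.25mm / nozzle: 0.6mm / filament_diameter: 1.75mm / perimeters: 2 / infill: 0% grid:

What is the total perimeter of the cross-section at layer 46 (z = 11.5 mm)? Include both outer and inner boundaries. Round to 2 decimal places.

At z = 11.5 mm: the cube (footprint 5.5×5.5) is included at this height (perimeter 22.00 mm). Overall, the cross-section is a single solid region. Total boundary length (outer) = 22.00 mm.

22.00 mm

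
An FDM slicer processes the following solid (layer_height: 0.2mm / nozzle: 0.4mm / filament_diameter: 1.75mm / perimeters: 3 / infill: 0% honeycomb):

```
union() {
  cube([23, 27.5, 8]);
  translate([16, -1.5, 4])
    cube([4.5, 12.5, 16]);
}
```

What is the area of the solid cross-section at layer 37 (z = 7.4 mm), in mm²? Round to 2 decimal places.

639.25 mm²

At z = 7.4 mm: the cube (footprint 23×27.5) is included at this height (area 632.50 mm²); the cube at (16, -1.5) (footprint 4.5×12.5) is included at this height (area 56.25 mm²); Merging all regions: the regions partially overlap — summed areas 688.75 mm² minus the doubly-counted overlap 49.50 mm² gives 639.25 mm² — area = 639.25 mm². Overall, the cross-section is a single solid region. Net area = 639.25 mm².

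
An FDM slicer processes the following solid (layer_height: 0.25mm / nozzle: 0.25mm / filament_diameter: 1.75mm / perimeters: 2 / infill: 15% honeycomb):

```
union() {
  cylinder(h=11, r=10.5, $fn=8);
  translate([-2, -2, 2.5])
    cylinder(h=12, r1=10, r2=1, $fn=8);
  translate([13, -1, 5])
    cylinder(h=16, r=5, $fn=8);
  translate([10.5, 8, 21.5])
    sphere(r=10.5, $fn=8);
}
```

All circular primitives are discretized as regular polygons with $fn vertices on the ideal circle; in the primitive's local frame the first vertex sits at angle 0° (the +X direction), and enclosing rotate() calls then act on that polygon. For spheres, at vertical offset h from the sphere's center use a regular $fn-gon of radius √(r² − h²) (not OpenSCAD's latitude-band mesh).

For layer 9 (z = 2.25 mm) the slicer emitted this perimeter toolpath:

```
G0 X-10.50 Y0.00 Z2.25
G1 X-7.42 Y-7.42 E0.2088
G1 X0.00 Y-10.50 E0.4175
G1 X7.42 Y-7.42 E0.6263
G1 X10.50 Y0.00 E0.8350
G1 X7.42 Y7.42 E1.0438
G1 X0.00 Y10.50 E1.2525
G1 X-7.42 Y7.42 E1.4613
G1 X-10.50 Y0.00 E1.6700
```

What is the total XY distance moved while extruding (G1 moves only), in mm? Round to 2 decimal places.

64.27 mm

Sum the Euclidean lengths of each G1 segment: total = 64.27 mm.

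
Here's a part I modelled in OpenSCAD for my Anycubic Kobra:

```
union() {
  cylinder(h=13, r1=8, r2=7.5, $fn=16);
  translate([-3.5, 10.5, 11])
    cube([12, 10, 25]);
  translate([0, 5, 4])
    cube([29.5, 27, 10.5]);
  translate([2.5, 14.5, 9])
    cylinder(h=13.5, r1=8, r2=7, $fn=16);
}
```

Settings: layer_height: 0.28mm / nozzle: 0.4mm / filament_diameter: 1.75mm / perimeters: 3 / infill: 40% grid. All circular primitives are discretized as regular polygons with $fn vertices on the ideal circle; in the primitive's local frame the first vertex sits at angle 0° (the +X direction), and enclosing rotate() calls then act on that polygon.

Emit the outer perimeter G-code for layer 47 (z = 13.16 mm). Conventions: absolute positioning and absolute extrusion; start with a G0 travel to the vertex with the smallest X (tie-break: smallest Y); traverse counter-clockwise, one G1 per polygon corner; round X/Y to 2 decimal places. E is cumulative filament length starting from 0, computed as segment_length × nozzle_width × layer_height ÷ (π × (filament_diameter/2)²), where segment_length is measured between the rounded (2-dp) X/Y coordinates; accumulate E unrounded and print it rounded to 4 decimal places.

At z = 13.16 mm: the cone does not reach this height (z outside [0, 13]); the 12×10 cube at (-3.5, 10.5) contributes its full rectangle; the cube at (0, 5) is present — its section is the full 29.5×27 rectangle; the cone at (2.5, 14.5) contributes a regular 16-gon of circumradius 7.692 (interpolated between r1=8 and r2=7 at t=0.308); Merging all regions: the regions partially overlap (shared area 247.00 mm²), so overlapping operands fuse into one piece — 1 connected region. The outline is a single polygon with 15 vertices. Extrusion per mm of travel: 0.4 × 0.28 / (π × 0.875²) = 0.046564. Accumulating E over each segment gives final E = 5.5092.

G0 X-5.19 Y14.50 Z13.16
G1 X-4.61 Y11.56 E0.1395
G1 X-2.94 Y9.06 E0.2795
G1 X-0.44 Y7.39 E0.4195
G1 X0.00 Y7.31 E0.4403
G1 X0.00 Y5.00 E0.5479
G1 X29.50 Y5.00 E1.9216
G1 X29.50 Y32.00 E3.1788
G1 X0.00 Y32.00 E4.5524
G1 X0.00 Y21.69 E5.0325
G1 X-0.44 Y21.61 E5.0533
G1 X-2.10 Y20.50 E5.1463
G1 X-3.50 Y20.50 E5.2115
G1 X-3.50 Y19.10 E5.2767
G1 X-4.61 Y17.44 E5.3697
G1 X-5.19 Y14.50 E5.5092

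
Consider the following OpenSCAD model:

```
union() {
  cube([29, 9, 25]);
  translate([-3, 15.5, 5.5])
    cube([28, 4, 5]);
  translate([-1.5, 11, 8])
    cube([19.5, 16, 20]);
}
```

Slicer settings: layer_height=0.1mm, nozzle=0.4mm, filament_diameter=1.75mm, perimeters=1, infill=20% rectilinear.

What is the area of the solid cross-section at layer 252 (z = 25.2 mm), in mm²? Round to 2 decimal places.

At z = 25.2 mm: the cube does not reach this height (z outside [0, 25]); the cube at (-3, 15.5) is absent (z outside [5.5, 10.5]); the cube at (-1.5, 11) (footprint 19.5×16) is included at this height (area 312.00 mm²); Taking the union: only the 19.5×16 cube at (-1.5, 11) is present, so the union is just that shape — area = 312.00 mm². Overall, the cross-section is a single solid region. Net area = 312.00 mm².

312.00 mm²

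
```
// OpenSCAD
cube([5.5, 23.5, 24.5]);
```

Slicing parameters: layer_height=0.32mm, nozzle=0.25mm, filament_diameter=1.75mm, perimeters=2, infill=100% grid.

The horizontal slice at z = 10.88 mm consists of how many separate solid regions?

At z = 10.88 mm: the 5.5×23.5 cube contributes its full rectangle. The result has 1 disconnected region.

1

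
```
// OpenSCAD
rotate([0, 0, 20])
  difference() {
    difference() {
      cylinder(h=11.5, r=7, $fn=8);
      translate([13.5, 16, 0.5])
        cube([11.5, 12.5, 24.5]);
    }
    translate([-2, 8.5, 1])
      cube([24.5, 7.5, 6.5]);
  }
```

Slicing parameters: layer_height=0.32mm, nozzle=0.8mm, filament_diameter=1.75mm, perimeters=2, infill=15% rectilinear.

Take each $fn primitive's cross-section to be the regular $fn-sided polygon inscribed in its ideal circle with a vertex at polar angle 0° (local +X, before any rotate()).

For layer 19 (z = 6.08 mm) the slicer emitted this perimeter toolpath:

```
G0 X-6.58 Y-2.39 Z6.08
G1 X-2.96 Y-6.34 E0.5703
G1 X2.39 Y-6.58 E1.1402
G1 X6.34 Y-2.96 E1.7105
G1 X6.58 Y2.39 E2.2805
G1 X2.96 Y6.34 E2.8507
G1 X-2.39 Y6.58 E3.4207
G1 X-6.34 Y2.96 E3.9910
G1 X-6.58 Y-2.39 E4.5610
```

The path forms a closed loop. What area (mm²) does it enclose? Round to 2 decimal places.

Apply the shoelace formula to the sequence of (X, Y) vertices; enclosed area = 138.54 mm².

138.54 mm²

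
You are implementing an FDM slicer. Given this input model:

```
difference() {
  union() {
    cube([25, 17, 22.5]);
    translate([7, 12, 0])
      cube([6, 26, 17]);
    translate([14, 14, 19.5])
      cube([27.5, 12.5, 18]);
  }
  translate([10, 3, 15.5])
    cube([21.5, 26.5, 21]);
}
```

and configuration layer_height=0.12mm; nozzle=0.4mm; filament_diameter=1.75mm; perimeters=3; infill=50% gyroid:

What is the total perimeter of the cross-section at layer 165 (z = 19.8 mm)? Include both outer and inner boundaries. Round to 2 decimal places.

At z = 19.8 mm: the cube (footprint 25×17) is included at this height (perimeter 84.00 mm); the cube at (7, 12) is not intersected at this z (z outside [0, 17]); the 27.5×12.5 cube at (14, 14) contributes its full rectangle (perimeter 80.00 mm); Combining (union): the regions partially overlap (shared area 33.00 mm²), so the edge portions inside another operand are dropped and the merged outline is re-measured after clipping — boundary = 136.00 mm; the cube at (10, 3) (footprint 21.5×26.5) is included at this height (perimeter 96.00 mm); Taking the first minus the rest: starting from that combined region, the 21.5×26.5 cube at (10, 3) partially overlaps it — only the 395.75 mm² overlap (of its 569.75 mm²) is removed, clipping the outline — boundary = 129.00 mm. Overall, the cross-section has 2 separate islands. Total boundary length (outer) = 129.00 mm.

129.00 mm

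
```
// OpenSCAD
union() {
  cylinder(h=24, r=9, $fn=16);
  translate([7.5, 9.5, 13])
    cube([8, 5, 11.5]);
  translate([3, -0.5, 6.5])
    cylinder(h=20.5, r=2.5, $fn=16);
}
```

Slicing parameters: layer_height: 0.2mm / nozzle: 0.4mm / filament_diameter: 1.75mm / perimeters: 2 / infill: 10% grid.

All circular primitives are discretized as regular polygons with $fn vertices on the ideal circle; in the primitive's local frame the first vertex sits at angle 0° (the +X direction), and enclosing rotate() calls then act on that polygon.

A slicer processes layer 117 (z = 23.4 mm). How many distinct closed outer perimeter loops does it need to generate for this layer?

At z = 23.4 mm: the r=9 cylinder contributes a regular 16-gon of circumradius 9; the cube at (7.5, 9.5) (footprint 8×5) is included at this height; the r=2.5 cylinder at (3, -0.5) contributes a regular 16-gon of circumradius 2.5; Taking the union: the regions partially overlap (shared area 19.13 mm²), so overlapping operands fuse into one piece — 2 connected regions. The result has 2 disconnected regions.

2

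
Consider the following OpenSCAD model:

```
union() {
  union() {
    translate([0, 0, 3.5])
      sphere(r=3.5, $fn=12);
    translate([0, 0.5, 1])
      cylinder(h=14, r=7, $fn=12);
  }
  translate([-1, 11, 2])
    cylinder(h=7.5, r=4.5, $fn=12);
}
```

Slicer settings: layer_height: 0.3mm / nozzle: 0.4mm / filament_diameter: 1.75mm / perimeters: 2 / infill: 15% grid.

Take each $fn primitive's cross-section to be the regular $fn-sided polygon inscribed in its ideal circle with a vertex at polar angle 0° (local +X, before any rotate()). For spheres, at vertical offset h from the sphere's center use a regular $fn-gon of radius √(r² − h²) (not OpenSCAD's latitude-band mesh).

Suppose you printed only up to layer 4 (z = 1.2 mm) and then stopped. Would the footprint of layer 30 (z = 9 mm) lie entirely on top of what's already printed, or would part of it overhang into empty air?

Compare the two slices. At z = 1.2: the r=3.5 sphere slices to a regular 12-gon of circumradius 2.638 (√(r²−h²) with h=2.3 from center) (area = (12/2)·2.638²·sin(360°/12) = 20.88 mm²); the cylinder at (0, 0.5): section is a regular 12-gon, circumradius r=7 (area = (12/2)·7.000²·sin(360°/12) = 147.00 mm²); Combining (union): the r=3.5 sphere lies entirely inside the r=7 cylinder at (0, 0.5), so the union is just the r=7 cylinder at (0, 0.5) — area = 147.00 mm²; the cylinder at (-1, 11) does not reach this height (z outside [2, 9.5]); Merging all regions: only the result so far is present, so the union is just that shape — area = 147.00 mm². At z = 9: the sphere is absent (|z−center|=5.500 > r=3.5); the cylinder at (0, 0.5): section is a regular 12-gon, circumradius r=7 (area = (12/2)·7.000²·sin(360°/12) = 147.00 mm²); Combining (union): only the r=7 cylinder at (0, 0.5) is present, so the union is just that shape — area = 147.00 mm²; the r=4.5 cylinder at (-1, 11) contributes a regular 12-gon of circumradius 4.5 (area = (12/2)·4.500²·sin(360°/12) = 60.75 mm²); Taking the union: the regions partially overlap — summed areas 207.75 mm² minus the doubly-counted overlap 1.73 mm² gives 206.02 mm² — area = 206.02 mm². Checking containment: at z = 9 the cross-section extends beyond the z = 1.2 cross-section by about 59.02 mm².

part overhangs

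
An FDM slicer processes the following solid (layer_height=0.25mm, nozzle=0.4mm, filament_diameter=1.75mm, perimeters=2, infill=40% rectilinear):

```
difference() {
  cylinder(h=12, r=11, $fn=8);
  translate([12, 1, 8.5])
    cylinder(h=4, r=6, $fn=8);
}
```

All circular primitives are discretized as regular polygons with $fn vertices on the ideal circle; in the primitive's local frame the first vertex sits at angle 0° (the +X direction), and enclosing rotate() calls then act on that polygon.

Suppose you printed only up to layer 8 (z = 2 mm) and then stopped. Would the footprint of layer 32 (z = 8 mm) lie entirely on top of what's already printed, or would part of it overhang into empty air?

Compare the two slices. At z = 2: the r=11 cylinder gives a regular 8-gon of circumradius 11 (constant along its height) (area = (8/2)·11.000²·sin(360°/8) = 342.24 mm²); the cylinder at (12, 1) is absent (z outside [8.5, 12.5]); After the difference (first − rest): none of the subtracted shapes is present at this height, so the r=11 cylinder is unchanged — area = 342.24 mm². At z = 8: the cylinder: section is a regular 8-gon, circumradius r=11 (area = (8/2)·11.000²·sin(360°/8) = 342.24 mm²); the cylinder at (12, 1) does not reach this height (z outside [8.5, 12.5]); Taking the first minus the rest: none of the subtracted shapes is present at this height, so the r=11 cylinder is unchanged — area = 342.24 mm². Checking containment: the cross-section at z = 8 is a subset of the cross-section at z = 2.

entirely on top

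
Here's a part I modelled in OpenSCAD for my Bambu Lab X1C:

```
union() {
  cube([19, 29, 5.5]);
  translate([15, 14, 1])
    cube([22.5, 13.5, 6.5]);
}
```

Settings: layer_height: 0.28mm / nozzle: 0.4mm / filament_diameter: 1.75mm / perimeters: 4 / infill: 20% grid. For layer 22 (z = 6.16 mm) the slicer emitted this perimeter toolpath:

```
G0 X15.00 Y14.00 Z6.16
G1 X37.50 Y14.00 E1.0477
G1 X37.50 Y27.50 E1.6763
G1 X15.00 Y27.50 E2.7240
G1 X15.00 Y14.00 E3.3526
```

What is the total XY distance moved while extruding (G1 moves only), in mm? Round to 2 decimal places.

Sum the Euclidean lengths of each G1 segment: total = 72.00 mm.

72.00 mm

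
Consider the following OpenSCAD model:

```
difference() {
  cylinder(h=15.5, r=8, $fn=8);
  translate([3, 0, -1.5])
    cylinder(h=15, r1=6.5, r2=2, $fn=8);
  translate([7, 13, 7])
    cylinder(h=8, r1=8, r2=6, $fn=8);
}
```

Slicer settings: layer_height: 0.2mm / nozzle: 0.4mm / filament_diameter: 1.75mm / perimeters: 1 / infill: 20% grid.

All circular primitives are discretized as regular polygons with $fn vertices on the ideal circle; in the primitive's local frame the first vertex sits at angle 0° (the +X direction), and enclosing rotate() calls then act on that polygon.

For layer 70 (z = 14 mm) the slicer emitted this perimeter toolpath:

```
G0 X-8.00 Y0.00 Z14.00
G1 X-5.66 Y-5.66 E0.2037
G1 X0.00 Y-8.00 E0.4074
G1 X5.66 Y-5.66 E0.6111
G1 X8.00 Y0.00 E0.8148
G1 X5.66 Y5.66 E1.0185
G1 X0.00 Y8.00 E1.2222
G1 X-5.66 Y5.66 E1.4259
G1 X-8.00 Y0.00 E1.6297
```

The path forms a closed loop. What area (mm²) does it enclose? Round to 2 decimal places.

Apply the shoelace formula to the sequence of (X, Y) vertices; enclosed area = 181.12 mm².

181.12 mm²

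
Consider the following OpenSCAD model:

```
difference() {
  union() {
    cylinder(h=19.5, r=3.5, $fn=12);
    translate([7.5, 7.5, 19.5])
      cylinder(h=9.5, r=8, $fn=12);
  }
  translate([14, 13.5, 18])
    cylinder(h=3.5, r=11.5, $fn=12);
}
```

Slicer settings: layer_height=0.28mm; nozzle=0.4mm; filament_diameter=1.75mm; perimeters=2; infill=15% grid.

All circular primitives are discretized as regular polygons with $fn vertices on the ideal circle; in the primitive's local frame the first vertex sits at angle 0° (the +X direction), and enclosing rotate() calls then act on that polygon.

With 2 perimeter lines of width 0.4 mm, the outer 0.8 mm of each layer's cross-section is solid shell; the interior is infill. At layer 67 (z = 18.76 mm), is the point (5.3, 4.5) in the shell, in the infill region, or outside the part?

At z = 18.76 mm: the r=3.5 cylinder gives a regular 12-gon of circumradius 3.5 (constant along its height); the cylinder at (7.5, 7.5) does not reach this height (z outside [19.5, 29]); Merging all regions: only the r=3.5 cylinder is present, so the union is just that shape — 1 connected region; the cylinder at (14, 13.5): section is a regular 12-gon, circumradius r=11.5; After the difference (first − rest): starting from the result so far, the r=11.5 cylinder at (14, 13.5) misses the remaining region (no effect) — 1 connected region. Overall, the cross-section is a single solid region. The nearest boundary edge runs (1.75, 3.03)→(3.03, 1.75); distance from the point to it = 3.55 mm. The point is not inside any of the regions above, so it lies outside the cross-section (3.55 mm from the nearest boundary).

outside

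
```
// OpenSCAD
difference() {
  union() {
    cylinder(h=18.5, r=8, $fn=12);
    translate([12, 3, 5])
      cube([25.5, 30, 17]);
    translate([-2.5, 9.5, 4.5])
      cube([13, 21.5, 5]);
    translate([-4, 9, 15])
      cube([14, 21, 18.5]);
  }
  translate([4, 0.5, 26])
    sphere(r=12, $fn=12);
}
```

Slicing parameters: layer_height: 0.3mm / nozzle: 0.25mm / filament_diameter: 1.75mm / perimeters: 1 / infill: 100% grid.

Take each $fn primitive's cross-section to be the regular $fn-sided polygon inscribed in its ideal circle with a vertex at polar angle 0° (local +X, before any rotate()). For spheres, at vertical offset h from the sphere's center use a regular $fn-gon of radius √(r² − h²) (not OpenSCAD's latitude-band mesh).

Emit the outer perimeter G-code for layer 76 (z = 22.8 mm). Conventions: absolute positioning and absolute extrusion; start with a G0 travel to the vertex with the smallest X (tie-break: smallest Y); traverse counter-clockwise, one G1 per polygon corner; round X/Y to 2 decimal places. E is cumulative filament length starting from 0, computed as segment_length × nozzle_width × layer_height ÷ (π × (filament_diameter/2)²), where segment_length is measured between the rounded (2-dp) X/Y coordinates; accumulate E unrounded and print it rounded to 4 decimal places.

G0 X-4.00 Y9.00 Z22.80
G1 X-3.30 Y9.00 E0.0218
G1 X-1.78 Y10.52 E0.0889
G1 X4.00 Y12.07 E0.2755
G1 X9.78 Y10.52 E0.4620
G1 X10.00 Y10.30 E0.4717
G1 X10.00 Y30.00 E1.0860
G1 X-4.00 Y30.00 E1.5226
G1 X-4.00 Y9.00 E2.1774

At z = 22.8 mm: the cylinder is absent (z outside [0, 18.5]); the cube at (12, 3) is absent (z outside [5, 22]); the cube at (-2.5, 9.5) is not intersected at this z (z outside [4.5, 9.5]); the cube at (-4, 9) (footprint 14×21) is included at this height; Merging all regions: only the 14×21 cube at (-4, 9) is present, so the union is just that shape — 1 connected region; the sphere at (4, 0.5): section is a regular 12-gon, circumradius = √(r²−h²) = √(12²−3.2²) = 11.565; After the difference (first − rest): starting from that combined region, the r=12 sphere at (4, 0.5) partially overlaps it — only the 27.95 mm² overlap (of its 401.28 mm²) is removed, clipping the outline — 1 connected region. The outline is a single polygon with 8 vertices. Extrusion per mm of travel: 0.25 × 0.3 / (π × 0.875²) = 0.031181. Accumulating E over each segment gives final E = 2.1774.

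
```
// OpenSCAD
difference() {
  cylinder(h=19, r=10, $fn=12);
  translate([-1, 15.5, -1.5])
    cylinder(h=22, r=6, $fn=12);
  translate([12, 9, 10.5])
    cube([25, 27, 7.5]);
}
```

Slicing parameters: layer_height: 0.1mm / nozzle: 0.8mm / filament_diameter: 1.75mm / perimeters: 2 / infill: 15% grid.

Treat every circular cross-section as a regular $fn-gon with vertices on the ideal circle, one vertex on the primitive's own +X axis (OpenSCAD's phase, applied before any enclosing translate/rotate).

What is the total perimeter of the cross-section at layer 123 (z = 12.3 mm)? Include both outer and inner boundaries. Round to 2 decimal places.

At z = 12.3 mm: the r=10 cylinder contributes a regular 12-gon of circumradius 10 (perimeter = 2·12·10.000·sin(180°/12) = 62.12 mm); the cylinder at (-1, 15.5): section is a regular 12-gon, circumradius r=6 (perimeter = 2·12·6.000·sin(180°/12) = 37.27 mm); the 25×27 cube at (12, 9) contributes its full rectangle (perimeter 104.00 mm); Taking the first minus the rest: starting from the r=10 cylinder, the r=6 cylinder at (-1, 15.5) partially overlaps it — only the 0.33 mm² overlap (of its 108.00 mm²) is removed, clipping the outline; the 25×27 cube at (12, 9) misses the remaining region (no effect) — boundary = 62.12 mm. Overall, the cross-section is a single solid region. Total boundary length (outer) = 62.12 mm.

62.12 mm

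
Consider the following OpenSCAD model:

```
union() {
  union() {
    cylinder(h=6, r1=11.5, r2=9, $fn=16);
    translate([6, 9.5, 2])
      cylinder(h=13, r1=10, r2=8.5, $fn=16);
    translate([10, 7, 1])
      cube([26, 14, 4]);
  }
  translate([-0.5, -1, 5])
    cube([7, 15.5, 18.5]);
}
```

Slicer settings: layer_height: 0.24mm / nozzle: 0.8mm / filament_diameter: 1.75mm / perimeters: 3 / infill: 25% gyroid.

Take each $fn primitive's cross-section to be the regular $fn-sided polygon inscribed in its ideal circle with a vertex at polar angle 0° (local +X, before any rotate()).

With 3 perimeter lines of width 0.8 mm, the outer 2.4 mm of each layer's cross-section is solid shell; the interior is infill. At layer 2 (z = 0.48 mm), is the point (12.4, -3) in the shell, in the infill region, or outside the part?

At z = 0.48 mm: the cone (r1=11.5→r2=9) has section circumradius 11.300 here — a regular 16-gon; the cone at (6, 9.5) is not intersected at this z (z outside [2, 15]); the cube at (10, 7) is absent (z outside [1, 5]); Combining (union): only the cone is present, so the union is just that shape — 1 connected region; the cube at (-0.5, -1) is not intersected at this z (z outside [5, 23.5]); Combining (union): only the result so far is present, so the union is just that shape — 1 connected region. Overall, the cross-section is a single solid region. The nearest boundary edge runs (10.44, -4.32)→(11.30, 0.00); distance from the point to it = 1.66 mm. The point is not inside any of the regions above, so it lies outside the cross-section (1.66 mm from the nearest boundary).

outside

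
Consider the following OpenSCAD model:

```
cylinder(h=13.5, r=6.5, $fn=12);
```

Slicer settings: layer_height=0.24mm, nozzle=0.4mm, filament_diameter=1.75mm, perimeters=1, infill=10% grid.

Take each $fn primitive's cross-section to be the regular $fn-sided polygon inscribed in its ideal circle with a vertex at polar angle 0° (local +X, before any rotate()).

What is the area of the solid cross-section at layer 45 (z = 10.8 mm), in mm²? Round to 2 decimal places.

At z = 10.8 mm: the r=6.5 cylinder gives a regular 12-gon of circumradius 6.5 (constant along its height) (area = (12/2)·6.500²·sin(360°/12) = 126.75 mm²). Overall, the cross-section is a single solid region. Net area = 126.75 mm².

126.75 mm²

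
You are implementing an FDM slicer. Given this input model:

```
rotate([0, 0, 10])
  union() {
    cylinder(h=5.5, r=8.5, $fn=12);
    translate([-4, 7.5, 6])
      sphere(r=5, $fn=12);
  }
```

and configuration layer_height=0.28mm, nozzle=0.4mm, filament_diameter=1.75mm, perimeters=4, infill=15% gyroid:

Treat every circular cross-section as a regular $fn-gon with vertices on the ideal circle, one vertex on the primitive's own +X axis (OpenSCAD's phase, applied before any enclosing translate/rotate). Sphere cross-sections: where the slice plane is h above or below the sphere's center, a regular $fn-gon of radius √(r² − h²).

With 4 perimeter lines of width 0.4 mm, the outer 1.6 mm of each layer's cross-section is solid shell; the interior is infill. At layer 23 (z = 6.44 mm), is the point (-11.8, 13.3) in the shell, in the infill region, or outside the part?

At z = 6.44 mm: the cylinder is absent (z outside [0, 5.5]); the r=5 sphere at (-4, 7.5) contributes a regular 12-gon of circumradius √(5²−0.44²) = 4.981; Merging all regions: only the r=5 sphere at (-4, 7.5) is present, so the union is just that shape — 1 connected region; (rotated 10° about Z; rotation is an isometry so areas/perimeters/island counts are preserved). Overall, the cross-section is a single solid region. Undo the 10° rotation: the query point maps to (-9.311, 15.147) in the un-rotated model frame. The nearest boundary edge runs (-4.00, 12.48)→(-6.49, 11.81); distance from the point to it = 4.37 mm. The point is not inside any of the regions above, so it lies outside the cross-section (4.37 mm from the nearest boundary).

outside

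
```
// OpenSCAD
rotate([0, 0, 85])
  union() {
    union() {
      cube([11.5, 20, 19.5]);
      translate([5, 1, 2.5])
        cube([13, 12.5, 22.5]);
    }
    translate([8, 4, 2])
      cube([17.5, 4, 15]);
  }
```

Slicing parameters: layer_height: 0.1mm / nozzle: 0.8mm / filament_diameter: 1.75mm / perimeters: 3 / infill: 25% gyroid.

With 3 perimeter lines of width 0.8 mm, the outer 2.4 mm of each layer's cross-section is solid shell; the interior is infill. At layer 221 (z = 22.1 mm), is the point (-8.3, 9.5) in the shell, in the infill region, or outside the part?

infill

At z = 22.1 mm: the cube is not intersected at this z (z outside [0, 19.5]); the cube at (5, 1) (footprint 13×12.5) is included at this height; Merging all regions: only the 13×12.5 cube at (5, 1) is present, so the union is just that shape — 1 connected region; the cube at (8, 4) is not intersected at this z (z outside [2, 17]); Taking the union: only the result so far is present, so the union is just that shape — 1 connected region; (rotated 85° about Z; rotation is an isometry so areas/perimeters/island counts are preserved). Overall, the cross-section is a single solid region. Undo the 85° rotation: the query point maps to (8.740, 9.096) in the un-rotated model frame. The nearest boundary edge runs (5.00, 13.50)→(5.00, 1.00); distance from the point to it = 3.74 mm. The point is inside the cross-section and 3.74 mm from the nearest boundary — more than the 2.4 mm shell width (3 × 0.8), so it's in the infill interior.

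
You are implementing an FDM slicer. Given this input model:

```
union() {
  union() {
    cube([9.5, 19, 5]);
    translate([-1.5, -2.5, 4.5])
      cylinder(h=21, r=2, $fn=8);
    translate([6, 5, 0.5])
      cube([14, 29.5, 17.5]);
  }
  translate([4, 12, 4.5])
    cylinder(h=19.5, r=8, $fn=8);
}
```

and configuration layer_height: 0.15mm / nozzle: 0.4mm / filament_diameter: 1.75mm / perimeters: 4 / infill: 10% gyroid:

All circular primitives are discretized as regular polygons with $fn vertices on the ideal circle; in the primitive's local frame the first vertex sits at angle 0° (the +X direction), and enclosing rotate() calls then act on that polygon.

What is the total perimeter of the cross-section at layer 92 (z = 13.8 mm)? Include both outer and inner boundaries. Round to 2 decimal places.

At z = 13.8 mm: the cube is absent (z outside [0, 5]); the r=2 cylinder at (-1.5, -2.5) gives a regular 8-gon of circumradius 2 (constant along its height) (perimeter = 2·8·2.000·sin(180°/8) = 12.25 mm); the cube at (6, 5) (footprint 14×29.5) is included at this height (perimeter 87.00 mm); Taking the union: the 2 present regions are separate (no shared area or edge), so areas and boundary lengths simply add and each stays a separate island — boundary = 99.25 mm; the r=8 cylinder at (4, 12) gives a regular 8-gon of circumradius 8 (constant along its height) (perimeter = 2·8·8.000·sin(180°/8) = 48.98 mm); Merging all regions: the regions partially overlap (shared area 60.13 mm²), so the edge portions inside another operand are dropped and the merged outline is re-measured after clipping — boundary = 113.93 mm. Overall, the cross-section has 2 separate islands. Total boundary length (outer) = 113.93 mm.

113.93 mm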